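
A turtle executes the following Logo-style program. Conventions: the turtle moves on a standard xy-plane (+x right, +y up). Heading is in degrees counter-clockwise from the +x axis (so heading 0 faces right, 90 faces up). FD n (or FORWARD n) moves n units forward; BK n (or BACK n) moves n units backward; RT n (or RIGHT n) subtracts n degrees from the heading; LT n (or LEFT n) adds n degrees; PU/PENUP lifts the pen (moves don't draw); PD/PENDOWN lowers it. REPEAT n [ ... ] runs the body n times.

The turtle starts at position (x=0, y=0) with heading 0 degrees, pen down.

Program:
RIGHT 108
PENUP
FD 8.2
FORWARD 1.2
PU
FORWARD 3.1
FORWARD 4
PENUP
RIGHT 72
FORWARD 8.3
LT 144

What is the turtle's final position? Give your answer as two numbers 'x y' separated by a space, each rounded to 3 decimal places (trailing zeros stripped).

Answer: -13.399 -15.692

Derivation:
Executing turtle program step by step:
Start: pos=(0,0), heading=0, pen down
RT 108: heading 0 -> 252
PU: pen up
FD 8.2: (0,0) -> (-2.534,-7.799) [heading=252, move]
FD 1.2: (-2.534,-7.799) -> (-2.905,-8.94) [heading=252, move]
PU: pen up
FD 3.1: (-2.905,-8.94) -> (-3.863,-11.888) [heading=252, move]
FD 4: (-3.863,-11.888) -> (-5.099,-15.692) [heading=252, move]
PU: pen up
RT 72: heading 252 -> 180
FD 8.3: (-5.099,-15.692) -> (-13.399,-15.692) [heading=180, move]
LT 144: heading 180 -> 324
Final: pos=(-13.399,-15.692), heading=324, 0 segment(s) drawn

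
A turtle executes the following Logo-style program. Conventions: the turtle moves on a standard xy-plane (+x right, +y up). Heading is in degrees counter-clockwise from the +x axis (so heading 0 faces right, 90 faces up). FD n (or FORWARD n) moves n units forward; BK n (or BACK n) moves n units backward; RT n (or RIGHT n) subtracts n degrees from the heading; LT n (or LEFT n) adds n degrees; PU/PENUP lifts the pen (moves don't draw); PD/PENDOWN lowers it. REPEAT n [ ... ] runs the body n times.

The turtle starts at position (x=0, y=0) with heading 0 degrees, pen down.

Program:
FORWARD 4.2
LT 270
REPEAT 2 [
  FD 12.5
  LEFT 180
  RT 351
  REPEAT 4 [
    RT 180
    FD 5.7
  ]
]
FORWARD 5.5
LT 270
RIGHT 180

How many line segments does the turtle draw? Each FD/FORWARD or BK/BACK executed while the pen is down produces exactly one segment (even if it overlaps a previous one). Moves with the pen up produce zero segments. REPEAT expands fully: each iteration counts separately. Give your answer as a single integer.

Executing turtle program step by step:
Start: pos=(0,0), heading=0, pen down
FD 4.2: (0,0) -> (4.2,0) [heading=0, draw]
LT 270: heading 0 -> 270
REPEAT 2 [
  -- iteration 1/2 --
  FD 12.5: (4.2,0) -> (4.2,-12.5) [heading=270, draw]
  LT 180: heading 270 -> 90
  RT 351: heading 90 -> 99
  REPEAT 4 [
    -- iteration 1/4 --
    RT 180: heading 99 -> 279
    FD 5.7: (4.2,-12.5) -> (5.092,-18.13) [heading=279, draw]
    -- iteration 2/4 --
    RT 180: heading 279 -> 99
    FD 5.7: (5.092,-18.13) -> (4.2,-12.5) [heading=99, draw]
    -- iteration 3/4 --
    RT 180: heading 99 -> 279
    FD 5.7: (4.2,-12.5) -> (5.092,-18.13) [heading=279, draw]
    -- iteration 4/4 --
    RT 180: heading 279 -> 99
    FD 5.7: (5.092,-18.13) -> (4.2,-12.5) [heading=99, draw]
  ]
  -- iteration 2/2 --
  FD 12.5: (4.2,-12.5) -> (2.245,-0.154) [heading=99, draw]
  LT 180: heading 99 -> 279
  RT 351: heading 279 -> 288
  REPEAT 4 [
    -- iteration 1/4 --
    RT 180: heading 288 -> 108
    FD 5.7: (2.245,-0.154) -> (0.483,5.267) [heading=108, draw]
    -- iteration 2/4 --
    RT 180: heading 108 -> 288
    FD 5.7: (0.483,5.267) -> (2.245,-0.154) [heading=288, draw]
    -- iteration 3/4 --
    RT 180: heading 288 -> 108
    FD 5.7: (2.245,-0.154) -> (0.483,5.267) [heading=108, draw]
    -- iteration 4/4 --
    RT 180: heading 108 -> 288
    FD 5.7: (0.483,5.267) -> (2.245,-0.154) [heading=288, draw]
  ]
]
FD 5.5: (2.245,-0.154) -> (3.944,-5.385) [heading=288, draw]
LT 270: heading 288 -> 198
RT 180: heading 198 -> 18
Final: pos=(3.944,-5.385), heading=18, 12 segment(s) drawn
Segments drawn: 12

Answer: 12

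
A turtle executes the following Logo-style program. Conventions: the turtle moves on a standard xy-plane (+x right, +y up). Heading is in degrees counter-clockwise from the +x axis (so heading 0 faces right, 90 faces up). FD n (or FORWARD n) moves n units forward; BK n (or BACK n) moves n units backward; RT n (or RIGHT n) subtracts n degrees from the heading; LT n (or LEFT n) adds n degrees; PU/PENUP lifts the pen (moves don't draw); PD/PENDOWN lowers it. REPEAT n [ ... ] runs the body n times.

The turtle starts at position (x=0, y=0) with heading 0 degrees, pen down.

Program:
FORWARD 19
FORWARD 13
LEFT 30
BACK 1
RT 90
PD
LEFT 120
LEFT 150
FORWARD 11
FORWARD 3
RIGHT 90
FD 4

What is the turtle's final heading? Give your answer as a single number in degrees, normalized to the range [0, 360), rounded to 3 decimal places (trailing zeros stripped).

Answer: 120

Derivation:
Executing turtle program step by step:
Start: pos=(0,0), heading=0, pen down
FD 19: (0,0) -> (19,0) [heading=0, draw]
FD 13: (19,0) -> (32,0) [heading=0, draw]
LT 30: heading 0 -> 30
BK 1: (32,0) -> (31.134,-0.5) [heading=30, draw]
RT 90: heading 30 -> 300
PD: pen down
LT 120: heading 300 -> 60
LT 150: heading 60 -> 210
FD 11: (31.134,-0.5) -> (21.608,-6) [heading=210, draw]
FD 3: (21.608,-6) -> (19.01,-7.5) [heading=210, draw]
RT 90: heading 210 -> 120
FD 4: (19.01,-7.5) -> (17.01,-4.036) [heading=120, draw]
Final: pos=(17.01,-4.036), heading=120, 6 segment(s) drawn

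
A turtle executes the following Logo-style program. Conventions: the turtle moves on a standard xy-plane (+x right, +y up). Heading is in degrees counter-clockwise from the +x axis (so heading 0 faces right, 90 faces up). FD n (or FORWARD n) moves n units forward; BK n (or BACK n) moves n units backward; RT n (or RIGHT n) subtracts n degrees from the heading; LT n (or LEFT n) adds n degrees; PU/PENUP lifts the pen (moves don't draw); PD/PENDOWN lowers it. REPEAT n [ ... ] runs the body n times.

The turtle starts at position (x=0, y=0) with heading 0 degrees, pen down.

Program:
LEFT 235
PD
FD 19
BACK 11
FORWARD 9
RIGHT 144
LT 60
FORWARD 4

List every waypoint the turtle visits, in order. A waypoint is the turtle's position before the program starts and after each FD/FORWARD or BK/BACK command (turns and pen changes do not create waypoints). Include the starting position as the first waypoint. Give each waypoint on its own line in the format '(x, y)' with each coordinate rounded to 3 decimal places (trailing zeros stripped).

Answer: (0, 0)
(-10.898, -15.564)
(-4.589, -6.553)
(-9.751, -13.926)
(-13.249, -11.986)

Derivation:
Executing turtle program step by step:
Start: pos=(0,0), heading=0, pen down
LT 235: heading 0 -> 235
PD: pen down
FD 19: (0,0) -> (-10.898,-15.564) [heading=235, draw]
BK 11: (-10.898,-15.564) -> (-4.589,-6.553) [heading=235, draw]
FD 9: (-4.589,-6.553) -> (-9.751,-13.926) [heading=235, draw]
RT 144: heading 235 -> 91
LT 60: heading 91 -> 151
FD 4: (-9.751,-13.926) -> (-13.249,-11.986) [heading=151, draw]
Final: pos=(-13.249,-11.986), heading=151, 4 segment(s) drawn
Waypoints (5 total):
(0, 0)
(-10.898, -15.564)
(-4.589, -6.553)
(-9.751, -13.926)
(-13.249, -11.986)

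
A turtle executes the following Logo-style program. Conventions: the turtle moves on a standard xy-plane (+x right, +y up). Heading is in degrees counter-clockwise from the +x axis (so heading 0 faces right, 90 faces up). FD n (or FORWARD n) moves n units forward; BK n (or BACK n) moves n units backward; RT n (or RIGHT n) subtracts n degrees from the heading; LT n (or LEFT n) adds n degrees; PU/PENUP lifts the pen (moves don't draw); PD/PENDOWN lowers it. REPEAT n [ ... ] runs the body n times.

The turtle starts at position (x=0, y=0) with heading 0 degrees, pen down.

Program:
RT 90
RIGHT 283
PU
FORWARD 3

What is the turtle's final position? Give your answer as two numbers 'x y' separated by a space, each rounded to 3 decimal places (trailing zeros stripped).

Executing turtle program step by step:
Start: pos=(0,0), heading=0, pen down
RT 90: heading 0 -> 270
RT 283: heading 270 -> 347
PU: pen up
FD 3: (0,0) -> (2.923,-0.675) [heading=347, move]
Final: pos=(2.923,-0.675), heading=347, 0 segment(s) drawn

Answer: 2.923 -0.675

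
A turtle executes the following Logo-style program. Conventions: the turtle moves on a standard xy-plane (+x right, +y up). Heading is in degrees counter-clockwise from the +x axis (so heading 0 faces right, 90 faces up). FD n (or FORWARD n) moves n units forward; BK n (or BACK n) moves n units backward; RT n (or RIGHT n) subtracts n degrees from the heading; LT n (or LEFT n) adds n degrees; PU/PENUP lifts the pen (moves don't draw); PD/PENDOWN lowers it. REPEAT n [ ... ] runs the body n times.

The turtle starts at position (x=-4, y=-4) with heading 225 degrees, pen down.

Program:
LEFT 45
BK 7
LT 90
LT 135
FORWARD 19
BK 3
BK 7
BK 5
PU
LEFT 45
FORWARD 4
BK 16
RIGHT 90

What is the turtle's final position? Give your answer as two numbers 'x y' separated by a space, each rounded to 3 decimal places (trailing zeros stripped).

Executing turtle program step by step:
Start: pos=(-4,-4), heading=225, pen down
LT 45: heading 225 -> 270
BK 7: (-4,-4) -> (-4,3) [heading=270, draw]
LT 90: heading 270 -> 0
LT 135: heading 0 -> 135
FD 19: (-4,3) -> (-17.435,16.435) [heading=135, draw]
BK 3: (-17.435,16.435) -> (-15.314,14.314) [heading=135, draw]
BK 7: (-15.314,14.314) -> (-10.364,9.364) [heading=135, draw]
BK 5: (-10.364,9.364) -> (-6.828,5.828) [heading=135, draw]
PU: pen up
LT 45: heading 135 -> 180
FD 4: (-6.828,5.828) -> (-10.828,5.828) [heading=180, move]
BK 16: (-10.828,5.828) -> (5.172,5.828) [heading=180, move]
RT 90: heading 180 -> 90
Final: pos=(5.172,5.828), heading=90, 5 segment(s) drawn

Answer: 5.172 5.828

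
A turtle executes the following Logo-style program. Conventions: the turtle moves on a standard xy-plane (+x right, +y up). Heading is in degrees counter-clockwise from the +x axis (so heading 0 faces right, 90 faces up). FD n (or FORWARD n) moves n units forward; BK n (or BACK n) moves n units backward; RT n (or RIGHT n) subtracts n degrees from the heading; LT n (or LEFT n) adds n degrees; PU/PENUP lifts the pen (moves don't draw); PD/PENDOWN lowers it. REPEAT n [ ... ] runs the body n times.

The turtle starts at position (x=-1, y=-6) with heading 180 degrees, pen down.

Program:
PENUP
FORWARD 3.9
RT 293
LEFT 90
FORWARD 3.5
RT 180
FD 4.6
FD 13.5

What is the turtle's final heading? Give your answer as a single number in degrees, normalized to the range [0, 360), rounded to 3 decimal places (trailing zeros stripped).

Executing turtle program step by step:
Start: pos=(-1,-6), heading=180, pen down
PU: pen up
FD 3.9: (-1,-6) -> (-4.9,-6) [heading=180, move]
RT 293: heading 180 -> 247
LT 90: heading 247 -> 337
FD 3.5: (-4.9,-6) -> (-1.678,-7.368) [heading=337, move]
RT 180: heading 337 -> 157
FD 4.6: (-1.678,-7.368) -> (-5.913,-5.57) [heading=157, move]
FD 13.5: (-5.913,-5.57) -> (-18.339,-0.295) [heading=157, move]
Final: pos=(-18.339,-0.295), heading=157, 0 segment(s) drawn

Answer: 157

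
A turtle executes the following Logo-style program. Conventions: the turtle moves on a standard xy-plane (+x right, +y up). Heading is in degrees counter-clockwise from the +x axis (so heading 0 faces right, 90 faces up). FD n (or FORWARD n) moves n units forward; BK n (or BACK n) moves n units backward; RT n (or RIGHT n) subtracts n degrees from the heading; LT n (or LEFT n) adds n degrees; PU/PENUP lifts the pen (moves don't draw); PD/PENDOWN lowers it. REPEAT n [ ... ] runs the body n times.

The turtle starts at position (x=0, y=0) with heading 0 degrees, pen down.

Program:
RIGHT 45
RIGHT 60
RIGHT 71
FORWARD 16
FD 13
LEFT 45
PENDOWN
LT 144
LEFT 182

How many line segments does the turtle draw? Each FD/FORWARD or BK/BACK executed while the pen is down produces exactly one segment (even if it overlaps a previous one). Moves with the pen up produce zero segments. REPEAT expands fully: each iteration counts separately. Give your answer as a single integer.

Executing turtle program step by step:
Start: pos=(0,0), heading=0, pen down
RT 45: heading 0 -> 315
RT 60: heading 315 -> 255
RT 71: heading 255 -> 184
FD 16: (0,0) -> (-15.961,-1.116) [heading=184, draw]
FD 13: (-15.961,-1.116) -> (-28.929,-2.023) [heading=184, draw]
LT 45: heading 184 -> 229
PD: pen down
LT 144: heading 229 -> 13
LT 182: heading 13 -> 195
Final: pos=(-28.929,-2.023), heading=195, 2 segment(s) drawn
Segments drawn: 2

Answer: 2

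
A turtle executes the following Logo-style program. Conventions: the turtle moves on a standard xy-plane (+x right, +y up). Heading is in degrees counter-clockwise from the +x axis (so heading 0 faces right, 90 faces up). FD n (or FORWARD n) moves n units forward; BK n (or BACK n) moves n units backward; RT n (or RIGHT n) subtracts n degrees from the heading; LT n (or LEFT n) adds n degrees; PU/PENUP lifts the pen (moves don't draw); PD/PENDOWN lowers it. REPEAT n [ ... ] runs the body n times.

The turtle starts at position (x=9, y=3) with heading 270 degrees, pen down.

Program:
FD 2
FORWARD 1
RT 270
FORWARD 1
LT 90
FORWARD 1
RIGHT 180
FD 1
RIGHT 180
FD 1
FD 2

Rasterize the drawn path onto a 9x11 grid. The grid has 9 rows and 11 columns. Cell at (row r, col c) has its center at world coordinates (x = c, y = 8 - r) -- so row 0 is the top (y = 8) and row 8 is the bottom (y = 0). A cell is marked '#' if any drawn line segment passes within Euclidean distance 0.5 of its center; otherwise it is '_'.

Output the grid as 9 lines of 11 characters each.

Segment 0: (9,3) -> (9,1)
Segment 1: (9,1) -> (9,0)
Segment 2: (9,0) -> (10,0)
Segment 3: (10,0) -> (10,1)
Segment 4: (10,1) -> (10,0)
Segment 5: (10,0) -> (10,1)
Segment 6: (10,1) -> (10,3)

Answer: ___________
___________
___________
___________
___________
_________##
_________##
_________##
_________##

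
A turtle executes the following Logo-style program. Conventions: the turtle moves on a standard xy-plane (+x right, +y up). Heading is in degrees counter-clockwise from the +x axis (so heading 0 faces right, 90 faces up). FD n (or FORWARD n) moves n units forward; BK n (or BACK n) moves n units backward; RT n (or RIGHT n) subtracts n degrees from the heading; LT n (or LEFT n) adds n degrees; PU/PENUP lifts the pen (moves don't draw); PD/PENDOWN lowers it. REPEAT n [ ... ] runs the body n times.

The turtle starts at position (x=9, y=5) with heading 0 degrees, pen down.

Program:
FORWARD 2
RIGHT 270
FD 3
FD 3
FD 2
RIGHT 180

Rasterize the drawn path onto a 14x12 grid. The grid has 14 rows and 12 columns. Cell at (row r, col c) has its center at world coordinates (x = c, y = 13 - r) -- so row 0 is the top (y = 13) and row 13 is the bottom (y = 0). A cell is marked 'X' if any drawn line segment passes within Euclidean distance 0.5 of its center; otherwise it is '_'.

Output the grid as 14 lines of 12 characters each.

Segment 0: (9,5) -> (11,5)
Segment 1: (11,5) -> (11,8)
Segment 2: (11,8) -> (11,11)
Segment 3: (11,11) -> (11,13)

Answer: ___________X
___________X
___________X
___________X
___________X
___________X
___________X
___________X
_________XXX
____________
____________
____________
____________
____________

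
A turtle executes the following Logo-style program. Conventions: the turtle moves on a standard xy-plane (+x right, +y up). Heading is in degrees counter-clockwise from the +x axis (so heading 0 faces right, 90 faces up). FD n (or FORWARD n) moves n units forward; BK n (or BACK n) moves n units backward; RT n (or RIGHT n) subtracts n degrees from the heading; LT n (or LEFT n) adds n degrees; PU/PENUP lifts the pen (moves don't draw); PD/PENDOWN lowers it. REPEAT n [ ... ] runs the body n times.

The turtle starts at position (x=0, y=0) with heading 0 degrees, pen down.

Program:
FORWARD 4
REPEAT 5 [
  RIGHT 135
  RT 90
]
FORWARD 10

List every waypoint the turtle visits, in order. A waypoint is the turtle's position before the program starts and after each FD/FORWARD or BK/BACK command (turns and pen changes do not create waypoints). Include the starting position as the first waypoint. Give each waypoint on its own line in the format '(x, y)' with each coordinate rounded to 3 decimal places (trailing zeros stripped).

Answer: (0, 0)
(4, 0)
(11.071, -7.071)

Derivation:
Executing turtle program step by step:
Start: pos=(0,0), heading=0, pen down
FD 4: (0,0) -> (4,0) [heading=0, draw]
REPEAT 5 [
  -- iteration 1/5 --
  RT 135: heading 0 -> 225
  RT 90: heading 225 -> 135
  -- iteration 2/5 --
  RT 135: heading 135 -> 0
  RT 90: heading 0 -> 270
  -- iteration 3/5 --
  RT 135: heading 270 -> 135
  RT 90: heading 135 -> 45
  -- iteration 4/5 --
  RT 135: heading 45 -> 270
  RT 90: heading 270 -> 180
  -- iteration 5/5 --
  RT 135: heading 180 -> 45
  RT 90: heading 45 -> 315
]
FD 10: (4,0) -> (11.071,-7.071) [heading=315, draw]
Final: pos=(11.071,-7.071), heading=315, 2 segment(s) drawn
Waypoints (3 total):
(0, 0)
(4, 0)
(11.071, -7.071)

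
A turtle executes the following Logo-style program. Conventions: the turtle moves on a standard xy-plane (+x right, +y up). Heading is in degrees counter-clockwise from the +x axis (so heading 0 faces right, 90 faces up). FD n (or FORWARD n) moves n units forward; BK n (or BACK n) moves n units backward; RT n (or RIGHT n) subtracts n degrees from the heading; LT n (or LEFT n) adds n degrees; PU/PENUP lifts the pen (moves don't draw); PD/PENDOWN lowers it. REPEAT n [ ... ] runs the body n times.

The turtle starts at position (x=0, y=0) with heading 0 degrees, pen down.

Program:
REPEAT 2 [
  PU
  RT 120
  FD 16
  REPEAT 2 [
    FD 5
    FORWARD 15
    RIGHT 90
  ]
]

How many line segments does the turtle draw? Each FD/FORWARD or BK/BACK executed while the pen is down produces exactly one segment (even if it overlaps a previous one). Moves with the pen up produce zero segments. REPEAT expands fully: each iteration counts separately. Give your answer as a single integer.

Executing turtle program step by step:
Start: pos=(0,0), heading=0, pen down
REPEAT 2 [
  -- iteration 1/2 --
  PU: pen up
  RT 120: heading 0 -> 240
  FD 16: (0,0) -> (-8,-13.856) [heading=240, move]
  REPEAT 2 [
    -- iteration 1/2 --
    FD 5: (-8,-13.856) -> (-10.5,-18.187) [heading=240, move]
    FD 15: (-10.5,-18.187) -> (-18,-31.177) [heading=240, move]
    RT 90: heading 240 -> 150
    -- iteration 2/2 --
    FD 5: (-18,-31.177) -> (-22.33,-28.677) [heading=150, move]
    FD 15: (-22.33,-28.677) -> (-35.321,-21.177) [heading=150, move]
    RT 90: heading 150 -> 60
  ]
  -- iteration 2/2 --
  PU: pen up
  RT 120: heading 60 -> 300
  FD 16: (-35.321,-21.177) -> (-27.321,-35.033) [heading=300, move]
  REPEAT 2 [
    -- iteration 1/2 --
    FD 5: (-27.321,-35.033) -> (-24.821,-39.363) [heading=300, move]
    FD 15: (-24.821,-39.363) -> (-17.321,-52.354) [heading=300, move]
    RT 90: heading 300 -> 210
    -- iteration 2/2 --
    FD 5: (-17.321,-52.354) -> (-21.651,-54.854) [heading=210, move]
    FD 15: (-21.651,-54.854) -> (-34.641,-62.354) [heading=210, move]
    RT 90: heading 210 -> 120
  ]
]
Final: pos=(-34.641,-62.354), heading=120, 0 segment(s) drawn
Segments drawn: 0

Answer: 0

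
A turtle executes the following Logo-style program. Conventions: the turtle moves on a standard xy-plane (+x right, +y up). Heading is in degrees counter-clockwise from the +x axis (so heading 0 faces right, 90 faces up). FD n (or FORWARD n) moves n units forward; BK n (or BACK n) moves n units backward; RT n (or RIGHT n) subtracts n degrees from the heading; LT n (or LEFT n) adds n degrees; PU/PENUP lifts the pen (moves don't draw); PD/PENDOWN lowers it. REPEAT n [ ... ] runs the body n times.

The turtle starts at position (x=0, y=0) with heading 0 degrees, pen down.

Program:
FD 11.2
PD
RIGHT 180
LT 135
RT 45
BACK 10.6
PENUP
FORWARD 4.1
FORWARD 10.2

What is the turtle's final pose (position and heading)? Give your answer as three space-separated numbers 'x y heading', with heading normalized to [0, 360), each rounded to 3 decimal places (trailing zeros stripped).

Answer: 11.2 -3.7 270

Derivation:
Executing turtle program step by step:
Start: pos=(0,0), heading=0, pen down
FD 11.2: (0,0) -> (11.2,0) [heading=0, draw]
PD: pen down
RT 180: heading 0 -> 180
LT 135: heading 180 -> 315
RT 45: heading 315 -> 270
BK 10.6: (11.2,0) -> (11.2,10.6) [heading=270, draw]
PU: pen up
FD 4.1: (11.2,10.6) -> (11.2,6.5) [heading=270, move]
FD 10.2: (11.2,6.5) -> (11.2,-3.7) [heading=270, move]
Final: pos=(11.2,-3.7), heading=270, 2 segment(s) drawn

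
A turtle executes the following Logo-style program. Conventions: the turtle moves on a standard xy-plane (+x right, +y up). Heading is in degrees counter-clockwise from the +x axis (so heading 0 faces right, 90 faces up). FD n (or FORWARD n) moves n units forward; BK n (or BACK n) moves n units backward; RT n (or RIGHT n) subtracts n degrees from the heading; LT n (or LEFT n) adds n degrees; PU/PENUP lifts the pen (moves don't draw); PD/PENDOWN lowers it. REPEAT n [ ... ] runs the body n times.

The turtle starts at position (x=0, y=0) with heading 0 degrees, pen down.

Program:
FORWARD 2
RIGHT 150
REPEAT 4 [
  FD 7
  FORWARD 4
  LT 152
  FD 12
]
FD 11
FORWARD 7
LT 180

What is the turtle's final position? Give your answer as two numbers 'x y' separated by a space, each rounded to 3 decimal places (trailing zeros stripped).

Answer: 4.131 16.486

Derivation:
Executing turtle program step by step:
Start: pos=(0,0), heading=0, pen down
FD 2: (0,0) -> (2,0) [heading=0, draw]
RT 150: heading 0 -> 210
REPEAT 4 [
  -- iteration 1/4 --
  FD 7: (2,0) -> (-4.062,-3.5) [heading=210, draw]
  FD 4: (-4.062,-3.5) -> (-7.526,-5.5) [heading=210, draw]
  LT 152: heading 210 -> 2
  FD 12: (-7.526,-5.5) -> (4.466,-5.081) [heading=2, draw]
  -- iteration 2/4 --
  FD 7: (4.466,-5.081) -> (11.462,-4.837) [heading=2, draw]
  FD 4: (11.462,-4.837) -> (15.46,-4.697) [heading=2, draw]
  LT 152: heading 2 -> 154
  FD 12: (15.46,-4.697) -> (4.674,0.563) [heading=154, draw]
  -- iteration 3/4 --
  FD 7: (4.674,0.563) -> (-1.617,3.632) [heading=154, draw]
  FD 4: (-1.617,3.632) -> (-5.213,5.385) [heading=154, draw]
  LT 152: heading 154 -> 306
  FD 12: (-5.213,5.385) -> (1.841,-4.323) [heading=306, draw]
  -- iteration 4/4 --
  FD 7: (1.841,-4.323) -> (5.955,-9.986) [heading=306, draw]
  FD 4: (5.955,-9.986) -> (8.307,-13.222) [heading=306, draw]
  LT 152: heading 306 -> 98
  FD 12: (8.307,-13.222) -> (6.636,-1.339) [heading=98, draw]
]
FD 11: (6.636,-1.339) -> (5.106,9.554) [heading=98, draw]
FD 7: (5.106,9.554) -> (4.131,16.486) [heading=98, draw]
LT 180: heading 98 -> 278
Final: pos=(4.131,16.486), heading=278, 15 segment(s) drawn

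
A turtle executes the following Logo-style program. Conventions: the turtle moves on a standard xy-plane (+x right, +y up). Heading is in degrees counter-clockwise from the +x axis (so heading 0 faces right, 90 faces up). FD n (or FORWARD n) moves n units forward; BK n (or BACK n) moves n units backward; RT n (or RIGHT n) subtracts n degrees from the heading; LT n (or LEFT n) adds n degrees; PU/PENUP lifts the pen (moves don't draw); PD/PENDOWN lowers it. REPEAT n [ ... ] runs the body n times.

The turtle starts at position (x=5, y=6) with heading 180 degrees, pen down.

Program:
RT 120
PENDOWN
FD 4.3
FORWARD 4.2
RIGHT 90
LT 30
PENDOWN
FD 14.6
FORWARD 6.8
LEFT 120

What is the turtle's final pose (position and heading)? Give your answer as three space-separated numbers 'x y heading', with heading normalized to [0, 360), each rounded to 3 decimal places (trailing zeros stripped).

Executing turtle program step by step:
Start: pos=(5,6), heading=180, pen down
RT 120: heading 180 -> 60
PD: pen down
FD 4.3: (5,6) -> (7.15,9.724) [heading=60, draw]
FD 4.2: (7.15,9.724) -> (9.25,13.361) [heading=60, draw]
RT 90: heading 60 -> 330
LT 30: heading 330 -> 0
PD: pen down
FD 14.6: (9.25,13.361) -> (23.85,13.361) [heading=0, draw]
FD 6.8: (23.85,13.361) -> (30.65,13.361) [heading=0, draw]
LT 120: heading 0 -> 120
Final: pos=(30.65,13.361), heading=120, 4 segment(s) drawn

Answer: 30.65 13.361 120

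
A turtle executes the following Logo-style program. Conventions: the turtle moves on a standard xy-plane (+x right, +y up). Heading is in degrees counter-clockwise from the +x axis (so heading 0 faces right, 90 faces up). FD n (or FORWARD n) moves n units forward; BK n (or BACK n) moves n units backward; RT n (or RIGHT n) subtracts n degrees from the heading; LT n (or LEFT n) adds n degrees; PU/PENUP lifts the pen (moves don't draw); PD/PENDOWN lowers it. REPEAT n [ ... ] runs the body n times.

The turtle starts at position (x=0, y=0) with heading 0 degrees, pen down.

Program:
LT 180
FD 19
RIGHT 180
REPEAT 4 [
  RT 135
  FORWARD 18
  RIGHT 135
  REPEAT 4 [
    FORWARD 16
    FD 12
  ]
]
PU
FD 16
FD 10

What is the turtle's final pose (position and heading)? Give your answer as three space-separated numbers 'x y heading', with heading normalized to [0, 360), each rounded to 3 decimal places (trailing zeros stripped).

Executing turtle program step by step:
Start: pos=(0,0), heading=0, pen down
LT 180: heading 0 -> 180
FD 19: (0,0) -> (-19,0) [heading=180, draw]
RT 180: heading 180 -> 0
REPEAT 4 [
  -- iteration 1/4 --
  RT 135: heading 0 -> 225
  FD 18: (-19,0) -> (-31.728,-12.728) [heading=225, draw]
  RT 135: heading 225 -> 90
  REPEAT 4 [
    -- iteration 1/4 --
    FD 16: (-31.728,-12.728) -> (-31.728,3.272) [heading=90, draw]
    FD 12: (-31.728,3.272) -> (-31.728,15.272) [heading=90, draw]
    -- iteration 2/4 --
    FD 16: (-31.728,15.272) -> (-31.728,31.272) [heading=90, draw]
    FD 12: (-31.728,31.272) -> (-31.728,43.272) [heading=90, draw]
    -- iteration 3/4 --
    FD 16: (-31.728,43.272) -> (-31.728,59.272) [heading=90, draw]
    FD 12: (-31.728,59.272) -> (-31.728,71.272) [heading=90, draw]
    -- iteration 4/4 --
    FD 16: (-31.728,71.272) -> (-31.728,87.272) [heading=90, draw]
    FD 12: (-31.728,87.272) -> (-31.728,99.272) [heading=90, draw]
  ]
  -- iteration 2/4 --
  RT 135: heading 90 -> 315
  FD 18: (-31.728,99.272) -> (-19,86.544) [heading=315, draw]
  RT 135: heading 315 -> 180
  REPEAT 4 [
    -- iteration 1/4 --
    FD 16: (-19,86.544) -> (-35,86.544) [heading=180, draw]
    FD 12: (-35,86.544) -> (-47,86.544) [heading=180, draw]
    -- iteration 2/4 --
    FD 16: (-47,86.544) -> (-63,86.544) [heading=180, draw]
    FD 12: (-63,86.544) -> (-75,86.544) [heading=180, draw]
    -- iteration 3/4 --
    FD 16: (-75,86.544) -> (-91,86.544) [heading=180, draw]
    FD 12: (-91,86.544) -> (-103,86.544) [heading=180, draw]
    -- iteration 4/4 --
    FD 16: (-103,86.544) -> (-119,86.544) [heading=180, draw]
    FD 12: (-119,86.544) -> (-131,86.544) [heading=180, draw]
  ]
  -- iteration 3/4 --
  RT 135: heading 180 -> 45
  FD 18: (-131,86.544) -> (-118.272,99.272) [heading=45, draw]
  RT 135: heading 45 -> 270
  REPEAT 4 [
    -- iteration 1/4 --
    FD 16: (-118.272,99.272) -> (-118.272,83.272) [heading=270, draw]
    FD 12: (-118.272,83.272) -> (-118.272,71.272) [heading=270, draw]
    -- iteration 2/4 --
    FD 16: (-118.272,71.272) -> (-118.272,55.272) [heading=270, draw]
    FD 12: (-118.272,55.272) -> (-118.272,43.272) [heading=270, draw]
    -- iteration 3/4 --
    FD 16: (-118.272,43.272) -> (-118.272,27.272) [heading=270, draw]
    FD 12: (-118.272,27.272) -> (-118.272,15.272) [heading=270, draw]
    -- iteration 4/4 --
    FD 16: (-118.272,15.272) -> (-118.272,-0.728) [heading=270, draw]
    FD 12: (-118.272,-0.728) -> (-118.272,-12.728) [heading=270, draw]
  ]
  -- iteration 4/4 --
  RT 135: heading 270 -> 135
  FD 18: (-118.272,-12.728) -> (-131,0) [heading=135, draw]
  RT 135: heading 135 -> 0
  REPEAT 4 [
    -- iteration 1/4 --
    FD 16: (-131,0) -> (-115,0) [heading=0, draw]
    FD 12: (-115,0) -> (-103,0) [heading=0, draw]
    -- iteration 2/4 --
    FD 16: (-103,0) -> (-87,0) [heading=0, draw]
    FD 12: (-87,0) -> (-75,0) [heading=0, draw]
    -- iteration 3/4 --
    FD 16: (-75,0) -> (-59,0) [heading=0, draw]
    FD 12: (-59,0) -> (-47,0) [heading=0, draw]
    -- iteration 4/4 --
    FD 16: (-47,0) -> (-31,0) [heading=0, draw]
    FD 12: (-31,0) -> (-19,0) [heading=0, draw]
  ]
]
PU: pen up
FD 16: (-19,0) -> (-3,0) [heading=0, move]
FD 10: (-3,0) -> (7,0) [heading=0, move]
Final: pos=(7,0), heading=0, 37 segment(s) drawn

Answer: 7 0 0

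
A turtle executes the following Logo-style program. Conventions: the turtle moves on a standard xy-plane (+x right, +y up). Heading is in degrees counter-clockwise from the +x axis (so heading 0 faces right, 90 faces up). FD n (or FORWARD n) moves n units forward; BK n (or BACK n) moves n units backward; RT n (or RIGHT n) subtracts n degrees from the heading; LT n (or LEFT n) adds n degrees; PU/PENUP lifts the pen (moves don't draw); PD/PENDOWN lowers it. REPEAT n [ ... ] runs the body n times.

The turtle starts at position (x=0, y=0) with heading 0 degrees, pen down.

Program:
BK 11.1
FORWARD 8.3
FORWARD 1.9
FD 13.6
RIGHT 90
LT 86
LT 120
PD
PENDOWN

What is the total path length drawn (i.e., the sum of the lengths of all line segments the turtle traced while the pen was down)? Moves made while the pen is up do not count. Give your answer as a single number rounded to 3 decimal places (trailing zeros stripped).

Answer: 34.9

Derivation:
Executing turtle program step by step:
Start: pos=(0,0), heading=0, pen down
BK 11.1: (0,0) -> (-11.1,0) [heading=0, draw]
FD 8.3: (-11.1,0) -> (-2.8,0) [heading=0, draw]
FD 1.9: (-2.8,0) -> (-0.9,0) [heading=0, draw]
FD 13.6: (-0.9,0) -> (12.7,0) [heading=0, draw]
RT 90: heading 0 -> 270
LT 86: heading 270 -> 356
LT 120: heading 356 -> 116
PD: pen down
PD: pen down
Final: pos=(12.7,0), heading=116, 4 segment(s) drawn

Segment lengths:
  seg 1: (0,0) -> (-11.1,0), length = 11.1
  seg 2: (-11.1,0) -> (-2.8,0), length = 8.3
  seg 3: (-2.8,0) -> (-0.9,0), length = 1.9
  seg 4: (-0.9,0) -> (12.7,0), length = 13.6
Total = 34.9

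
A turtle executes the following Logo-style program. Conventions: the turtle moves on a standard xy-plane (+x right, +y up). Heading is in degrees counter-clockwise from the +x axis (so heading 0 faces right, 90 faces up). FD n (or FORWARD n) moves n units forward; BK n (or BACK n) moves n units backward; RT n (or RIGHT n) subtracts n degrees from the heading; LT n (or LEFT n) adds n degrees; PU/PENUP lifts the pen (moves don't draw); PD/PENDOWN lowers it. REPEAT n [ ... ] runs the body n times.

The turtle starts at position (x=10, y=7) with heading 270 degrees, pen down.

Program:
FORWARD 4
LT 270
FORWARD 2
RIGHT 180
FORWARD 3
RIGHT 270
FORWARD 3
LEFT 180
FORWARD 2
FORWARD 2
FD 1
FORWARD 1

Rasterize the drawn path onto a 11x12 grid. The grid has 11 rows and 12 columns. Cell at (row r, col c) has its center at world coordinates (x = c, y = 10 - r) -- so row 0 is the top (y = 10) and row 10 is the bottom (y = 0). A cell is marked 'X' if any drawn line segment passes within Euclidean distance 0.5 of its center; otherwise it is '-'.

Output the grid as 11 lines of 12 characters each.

Segment 0: (10,7) -> (10,3)
Segment 1: (10,3) -> (8,3)
Segment 2: (8,3) -> (11,3)
Segment 3: (11,3) -> (11,6)
Segment 4: (11,6) -> (11,4)
Segment 5: (11,4) -> (11,2)
Segment 6: (11,2) -> (11,1)
Segment 7: (11,1) -> (11,0)

Answer: ------------
------------
------------
----------X-
----------XX
----------XX
----------XX
--------XXXX
-----------X
-----------X
-----------X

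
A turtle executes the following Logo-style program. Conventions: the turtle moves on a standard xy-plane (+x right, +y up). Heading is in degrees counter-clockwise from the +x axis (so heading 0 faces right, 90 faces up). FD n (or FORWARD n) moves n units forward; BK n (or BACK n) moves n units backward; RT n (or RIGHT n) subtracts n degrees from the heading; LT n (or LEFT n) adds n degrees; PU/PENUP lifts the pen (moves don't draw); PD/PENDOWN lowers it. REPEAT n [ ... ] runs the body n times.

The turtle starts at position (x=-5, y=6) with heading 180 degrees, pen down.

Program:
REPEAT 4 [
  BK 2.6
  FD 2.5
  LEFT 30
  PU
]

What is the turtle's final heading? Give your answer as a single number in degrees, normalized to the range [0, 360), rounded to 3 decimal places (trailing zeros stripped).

Answer: 300

Derivation:
Executing turtle program step by step:
Start: pos=(-5,6), heading=180, pen down
REPEAT 4 [
  -- iteration 1/4 --
  BK 2.6: (-5,6) -> (-2.4,6) [heading=180, draw]
  FD 2.5: (-2.4,6) -> (-4.9,6) [heading=180, draw]
  LT 30: heading 180 -> 210
  PU: pen up
  -- iteration 2/4 --
  BK 2.6: (-4.9,6) -> (-2.648,7.3) [heading=210, move]
  FD 2.5: (-2.648,7.3) -> (-4.813,6.05) [heading=210, move]
  LT 30: heading 210 -> 240
  PU: pen up
  -- iteration 3/4 --
  BK 2.6: (-4.813,6.05) -> (-3.513,8.302) [heading=240, move]
  FD 2.5: (-3.513,8.302) -> (-4.763,6.137) [heading=240, move]
  LT 30: heading 240 -> 270
  PU: pen up
  -- iteration 4/4 --
  BK 2.6: (-4.763,6.137) -> (-4.763,8.737) [heading=270, move]
  FD 2.5: (-4.763,8.737) -> (-4.763,6.237) [heading=270, move]
  LT 30: heading 270 -> 300
  PU: pen up
]
Final: pos=(-4.763,6.237), heading=300, 2 segment(s) drawn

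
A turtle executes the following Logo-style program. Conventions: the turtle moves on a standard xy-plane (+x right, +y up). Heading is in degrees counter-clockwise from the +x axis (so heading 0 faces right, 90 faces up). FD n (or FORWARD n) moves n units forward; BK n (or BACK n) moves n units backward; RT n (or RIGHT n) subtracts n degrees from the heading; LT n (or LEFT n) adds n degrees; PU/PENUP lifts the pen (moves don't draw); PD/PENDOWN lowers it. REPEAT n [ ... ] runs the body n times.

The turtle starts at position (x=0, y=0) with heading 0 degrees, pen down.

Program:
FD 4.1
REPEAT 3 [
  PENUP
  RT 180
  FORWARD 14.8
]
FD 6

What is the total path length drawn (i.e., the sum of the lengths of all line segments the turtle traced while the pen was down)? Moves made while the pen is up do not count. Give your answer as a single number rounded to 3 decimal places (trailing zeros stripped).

Executing turtle program step by step:
Start: pos=(0,0), heading=0, pen down
FD 4.1: (0,0) -> (4.1,0) [heading=0, draw]
REPEAT 3 [
  -- iteration 1/3 --
  PU: pen up
  RT 180: heading 0 -> 180
  FD 14.8: (4.1,0) -> (-10.7,0) [heading=180, move]
  -- iteration 2/3 --
  PU: pen up
  RT 180: heading 180 -> 0
  FD 14.8: (-10.7,0) -> (4.1,0) [heading=0, move]
  -- iteration 3/3 --
  PU: pen up
  RT 180: heading 0 -> 180
  FD 14.8: (4.1,0) -> (-10.7,0) [heading=180, move]
]
FD 6: (-10.7,0) -> (-16.7,0) [heading=180, move]
Final: pos=(-16.7,0), heading=180, 1 segment(s) drawn

Segment lengths:
  seg 1: (0,0) -> (4.1,0), length = 4.1
Total = 4.1

Answer: 4.1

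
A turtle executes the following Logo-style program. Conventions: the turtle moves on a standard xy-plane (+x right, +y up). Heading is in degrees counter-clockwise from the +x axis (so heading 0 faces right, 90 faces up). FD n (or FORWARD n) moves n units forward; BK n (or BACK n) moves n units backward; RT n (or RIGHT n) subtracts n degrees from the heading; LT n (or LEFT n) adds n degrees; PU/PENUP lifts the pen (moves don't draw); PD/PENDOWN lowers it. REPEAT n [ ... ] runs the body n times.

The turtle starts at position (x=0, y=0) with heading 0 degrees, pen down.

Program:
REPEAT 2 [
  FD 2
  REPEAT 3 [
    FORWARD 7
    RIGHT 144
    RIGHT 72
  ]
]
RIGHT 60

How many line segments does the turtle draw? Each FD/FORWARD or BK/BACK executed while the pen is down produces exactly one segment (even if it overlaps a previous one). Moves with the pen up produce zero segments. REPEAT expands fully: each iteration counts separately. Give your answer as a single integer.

Executing turtle program step by step:
Start: pos=(0,0), heading=0, pen down
REPEAT 2 [
  -- iteration 1/2 --
  FD 2: (0,0) -> (2,0) [heading=0, draw]
  REPEAT 3 [
    -- iteration 1/3 --
    FD 7: (2,0) -> (9,0) [heading=0, draw]
    RT 144: heading 0 -> 216
    RT 72: heading 216 -> 144
    -- iteration 2/3 --
    FD 7: (9,0) -> (3.337,4.114) [heading=144, draw]
    RT 144: heading 144 -> 0
    RT 72: heading 0 -> 288
    -- iteration 3/3 --
    FD 7: (3.337,4.114) -> (5.5,-2.543) [heading=288, draw]
    RT 144: heading 288 -> 144
    RT 72: heading 144 -> 72
  ]
  -- iteration 2/2 --
  FD 2: (5.5,-2.543) -> (6.118,-0.641) [heading=72, draw]
  REPEAT 3 [
    -- iteration 1/3 --
    FD 7: (6.118,-0.641) -> (8.281,6.017) [heading=72, draw]
    RT 144: heading 72 -> 288
    RT 72: heading 288 -> 216
    -- iteration 2/3 --
    FD 7: (8.281,6.017) -> (2.618,1.902) [heading=216, draw]
    RT 144: heading 216 -> 72
    RT 72: heading 72 -> 0
    -- iteration 3/3 --
    FD 7: (2.618,1.902) -> (9.618,1.902) [heading=0, draw]
    RT 144: heading 0 -> 216
    RT 72: heading 216 -> 144
  ]
]
RT 60: heading 144 -> 84
Final: pos=(9.618,1.902), heading=84, 8 segment(s) drawn
Segments drawn: 8

Answer: 8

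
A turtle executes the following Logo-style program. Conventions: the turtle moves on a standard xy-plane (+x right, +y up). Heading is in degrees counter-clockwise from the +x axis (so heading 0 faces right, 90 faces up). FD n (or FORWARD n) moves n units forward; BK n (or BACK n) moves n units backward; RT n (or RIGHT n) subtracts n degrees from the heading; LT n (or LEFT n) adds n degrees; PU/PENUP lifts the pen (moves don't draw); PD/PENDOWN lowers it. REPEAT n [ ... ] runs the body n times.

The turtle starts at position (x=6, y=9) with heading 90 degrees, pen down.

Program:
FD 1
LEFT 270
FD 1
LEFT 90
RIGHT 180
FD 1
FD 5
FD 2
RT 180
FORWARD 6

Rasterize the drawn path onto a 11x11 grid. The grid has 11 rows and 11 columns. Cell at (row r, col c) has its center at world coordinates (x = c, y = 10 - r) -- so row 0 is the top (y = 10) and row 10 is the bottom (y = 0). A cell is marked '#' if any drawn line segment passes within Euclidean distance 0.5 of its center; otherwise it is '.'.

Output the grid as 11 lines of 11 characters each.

Answer: ......##...
......##...
.......#...
.......#...
.......#...
.......#...
.......#...
.......#...
.......#...
...........
...........

Derivation:
Segment 0: (6,9) -> (6,10)
Segment 1: (6,10) -> (7,10)
Segment 2: (7,10) -> (7,9)
Segment 3: (7,9) -> (7,4)
Segment 4: (7,4) -> (7,2)
Segment 5: (7,2) -> (7,8)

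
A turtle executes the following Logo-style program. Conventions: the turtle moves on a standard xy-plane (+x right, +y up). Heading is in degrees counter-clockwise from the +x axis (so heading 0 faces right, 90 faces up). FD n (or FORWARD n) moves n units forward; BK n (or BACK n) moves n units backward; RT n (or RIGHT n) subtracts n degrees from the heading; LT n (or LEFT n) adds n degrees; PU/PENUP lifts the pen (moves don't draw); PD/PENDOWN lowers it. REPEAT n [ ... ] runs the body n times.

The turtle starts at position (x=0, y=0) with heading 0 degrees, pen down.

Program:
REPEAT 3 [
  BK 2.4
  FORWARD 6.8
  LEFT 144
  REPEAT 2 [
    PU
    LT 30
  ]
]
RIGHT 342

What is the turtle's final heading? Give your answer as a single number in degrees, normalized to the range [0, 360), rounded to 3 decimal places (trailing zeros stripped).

Answer: 270

Derivation:
Executing turtle program step by step:
Start: pos=(0,0), heading=0, pen down
REPEAT 3 [
  -- iteration 1/3 --
  BK 2.4: (0,0) -> (-2.4,0) [heading=0, draw]
  FD 6.8: (-2.4,0) -> (4.4,0) [heading=0, draw]
  LT 144: heading 0 -> 144
  REPEAT 2 [
    -- iteration 1/2 --
    PU: pen up
    LT 30: heading 144 -> 174
    -- iteration 2/2 --
    PU: pen up
    LT 30: heading 174 -> 204
  ]
  -- iteration 2/3 --
  BK 2.4: (4.4,0) -> (6.593,0.976) [heading=204, move]
  FD 6.8: (6.593,0.976) -> (0.38,-1.79) [heading=204, move]
  LT 144: heading 204 -> 348
  REPEAT 2 [
    -- iteration 1/2 --
    PU: pen up
    LT 30: heading 348 -> 18
    -- iteration 2/2 --
    PU: pen up
    LT 30: heading 18 -> 48
  ]
  -- iteration 3/3 --
  BK 2.4: (0.38,-1.79) -> (-1.226,-3.573) [heading=48, move]
  FD 6.8: (-1.226,-3.573) -> (3.325,1.48) [heading=48, move]
  LT 144: heading 48 -> 192
  REPEAT 2 [
    -- iteration 1/2 --
    PU: pen up
    LT 30: heading 192 -> 222
    -- iteration 2/2 --
    PU: pen up
    LT 30: heading 222 -> 252
  ]
]
RT 342: heading 252 -> 270
Final: pos=(3.325,1.48), heading=270, 2 segment(s) drawn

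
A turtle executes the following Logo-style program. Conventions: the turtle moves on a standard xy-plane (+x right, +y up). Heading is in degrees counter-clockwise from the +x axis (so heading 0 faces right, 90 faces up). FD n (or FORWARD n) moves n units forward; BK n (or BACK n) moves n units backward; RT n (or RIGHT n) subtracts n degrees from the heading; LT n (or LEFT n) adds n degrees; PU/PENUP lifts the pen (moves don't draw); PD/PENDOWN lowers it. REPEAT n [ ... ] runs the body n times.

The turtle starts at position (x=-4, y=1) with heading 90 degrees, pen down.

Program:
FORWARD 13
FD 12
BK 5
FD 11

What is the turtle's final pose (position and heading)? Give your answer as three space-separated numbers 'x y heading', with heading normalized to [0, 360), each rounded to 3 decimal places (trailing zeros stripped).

Executing turtle program step by step:
Start: pos=(-4,1), heading=90, pen down
FD 13: (-4,1) -> (-4,14) [heading=90, draw]
FD 12: (-4,14) -> (-4,26) [heading=90, draw]
BK 5: (-4,26) -> (-4,21) [heading=90, draw]
FD 11: (-4,21) -> (-4,32) [heading=90, draw]
Final: pos=(-4,32), heading=90, 4 segment(s) drawn

Answer: -4 32 90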